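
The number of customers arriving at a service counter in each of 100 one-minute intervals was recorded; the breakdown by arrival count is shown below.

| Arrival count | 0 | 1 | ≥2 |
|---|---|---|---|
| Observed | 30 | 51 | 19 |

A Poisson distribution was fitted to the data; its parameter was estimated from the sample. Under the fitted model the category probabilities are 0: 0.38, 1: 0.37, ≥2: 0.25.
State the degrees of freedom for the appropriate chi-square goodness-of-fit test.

1

There are k = 3 categories and 1 parameter estimated from the data, so df = 3 − 1 − 1 = 1.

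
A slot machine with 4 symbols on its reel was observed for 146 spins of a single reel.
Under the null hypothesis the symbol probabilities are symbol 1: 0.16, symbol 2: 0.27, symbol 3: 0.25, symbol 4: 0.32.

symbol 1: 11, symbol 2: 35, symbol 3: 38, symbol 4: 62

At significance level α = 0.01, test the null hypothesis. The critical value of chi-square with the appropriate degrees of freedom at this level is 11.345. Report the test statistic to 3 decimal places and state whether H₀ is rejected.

12.094; reject

Expected counts E_i = n·p_i: 146×0.16 = 23.36, 146×0.27 = 39.42, 146×0.25 = 36.5, 146×0.32 = 46.72.
cat           O        E   (O−E)²/E
symbol 1     11    23.36     6.5398
symbol 2     35    39.42     0.4956
symbol 3     38     36.5     0.0616
symbol 4     62    46.72     4.9974
Sum = 12.094
df = 3. Since 12.094 > 11.345, we reject H₀.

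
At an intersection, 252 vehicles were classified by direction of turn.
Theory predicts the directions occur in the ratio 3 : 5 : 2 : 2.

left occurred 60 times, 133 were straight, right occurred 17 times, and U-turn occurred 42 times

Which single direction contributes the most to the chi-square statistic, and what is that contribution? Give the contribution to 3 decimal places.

Ratio total = 12. Expected counts: 252×3/12 = 63, 252×5/12 = 105, 252×2/12 = 42, 252×2/12 = 42.
cat           O        E   (O−E)²/E
left         60       63     0.1429
straight    133      105     7.4667
right        17       42    14.8810
U-turn       42       42     0.0000
The largest term is for right: 14.881.

right, 14.881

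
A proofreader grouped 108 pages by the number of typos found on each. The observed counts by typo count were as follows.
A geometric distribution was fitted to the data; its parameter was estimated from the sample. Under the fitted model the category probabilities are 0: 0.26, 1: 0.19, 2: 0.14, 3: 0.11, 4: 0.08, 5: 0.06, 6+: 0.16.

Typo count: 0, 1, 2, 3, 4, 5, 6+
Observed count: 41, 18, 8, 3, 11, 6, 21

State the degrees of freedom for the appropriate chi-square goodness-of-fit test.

There are k = 7 categories and 1 parameter estimated from the data, so df = 7 − 1 − 1 = 5.

5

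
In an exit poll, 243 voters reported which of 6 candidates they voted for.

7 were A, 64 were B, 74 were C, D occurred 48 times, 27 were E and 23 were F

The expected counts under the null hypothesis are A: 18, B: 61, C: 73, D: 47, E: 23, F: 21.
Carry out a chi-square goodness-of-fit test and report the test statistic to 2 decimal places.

7.79

cat         O        E   (O−E)²/E
A           7       18      6.722
B          64       61      0.148
C          74       73      0.014
D          48       47      0.021
E          27       23      0.696
F          23       21      0.190
Sum = 7.79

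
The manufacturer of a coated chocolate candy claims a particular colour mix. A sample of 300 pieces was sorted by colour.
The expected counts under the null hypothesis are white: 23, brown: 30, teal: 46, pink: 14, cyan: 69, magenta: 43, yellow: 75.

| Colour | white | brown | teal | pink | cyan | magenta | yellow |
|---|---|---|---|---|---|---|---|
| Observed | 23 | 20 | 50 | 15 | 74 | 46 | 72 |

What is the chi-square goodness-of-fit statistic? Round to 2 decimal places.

4.44

cat          O        E   (O−E)²/E
white       23       23      0.000
brown       20       30      3.333
teal        50       46      0.348
pink        15       14      0.071
cyan        74       69      0.362
magenta     46       43      0.209
yellow      72       75      0.120
Sum = 4.44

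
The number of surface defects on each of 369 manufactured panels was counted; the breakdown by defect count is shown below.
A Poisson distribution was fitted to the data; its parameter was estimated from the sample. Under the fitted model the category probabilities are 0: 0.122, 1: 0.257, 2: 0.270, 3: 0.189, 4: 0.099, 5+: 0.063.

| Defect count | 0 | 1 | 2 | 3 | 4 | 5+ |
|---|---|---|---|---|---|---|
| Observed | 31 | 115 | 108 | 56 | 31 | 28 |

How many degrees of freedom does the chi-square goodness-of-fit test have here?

4

There are k = 6 categories and 1 parameter estimated from the data, so df = 6 − 1 − 1 = 4.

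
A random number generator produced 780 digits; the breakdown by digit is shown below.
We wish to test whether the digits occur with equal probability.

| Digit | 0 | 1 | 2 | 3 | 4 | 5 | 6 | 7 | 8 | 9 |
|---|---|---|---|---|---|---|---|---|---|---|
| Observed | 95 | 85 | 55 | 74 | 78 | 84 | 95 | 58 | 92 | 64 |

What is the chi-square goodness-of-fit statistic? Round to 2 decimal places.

Under H₀ each category has probability 1/10, so each expected count is 780/10 = 78.
χ² = (95−78)²/78 + (85−78)²/78 + (55−78)²/78 + (74−78)²/78 + (78−78)²/78 + (84−78)²/78 + (95−78)²/78 + (58−78)²/78 + (92−78)²/78 + (64−78)²/78
   = 3.705 + 0.628 + 6.782 + 0.205 + 0.000 + 0.462 + 3.705 + 5.128 + 2.513 + 2.513
Sum = 25.64

25.64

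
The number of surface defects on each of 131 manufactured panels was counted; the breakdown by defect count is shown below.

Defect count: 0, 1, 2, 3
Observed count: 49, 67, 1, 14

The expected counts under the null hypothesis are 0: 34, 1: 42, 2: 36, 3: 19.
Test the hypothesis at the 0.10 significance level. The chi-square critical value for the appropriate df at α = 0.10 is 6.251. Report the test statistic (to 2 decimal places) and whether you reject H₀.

χ² = (49−34)²/34 + (67−42)²/42 + (1−36)²/36 + (14−19)²/19
   = 6.618 + 14.881 + 34.028 + 1.316
Sum = 56.84
df = 3. Since 56.84 > 6.251, we reject H₀.

56.84; reject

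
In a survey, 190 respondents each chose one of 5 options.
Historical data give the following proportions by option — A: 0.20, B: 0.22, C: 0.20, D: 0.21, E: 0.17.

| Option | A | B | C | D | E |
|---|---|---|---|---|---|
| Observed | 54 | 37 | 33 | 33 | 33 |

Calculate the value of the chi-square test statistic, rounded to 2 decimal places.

Expected counts E_i = n·p_i: 190×0.20 = 38, 190×0.22 = 41.8, 190×0.20 = 38, 190×0.21 = 39.9, 190×0.17 = 32.3.
χ² = (54−38)²/38 + (37−41.8)²/41.8 + (33−38)²/38 + (33−39.9)²/39.9 + (33−32.3)²/32.3
   = 6.737 + 0.551 + 0.658 + 1.193 + 0.015
Sum = 9.15

9.15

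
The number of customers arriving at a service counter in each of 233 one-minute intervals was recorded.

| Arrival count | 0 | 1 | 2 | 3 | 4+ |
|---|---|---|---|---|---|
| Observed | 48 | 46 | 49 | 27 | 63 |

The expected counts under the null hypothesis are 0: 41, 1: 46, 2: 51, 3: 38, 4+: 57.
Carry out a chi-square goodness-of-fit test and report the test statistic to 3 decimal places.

5.089

cat         O        E   (O−E)²/E
0          48       41     1.1951
1          46       46     0.0000
2          49       51     0.0784
3          27       38     3.1842
4+         63       57     0.6316
Sum = 5.089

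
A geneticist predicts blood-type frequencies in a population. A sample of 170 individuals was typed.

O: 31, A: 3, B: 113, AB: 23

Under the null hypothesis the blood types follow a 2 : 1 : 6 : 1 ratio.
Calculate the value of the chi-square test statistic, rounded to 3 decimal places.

Ratio total = 10. Expected counts: 170×2/10 = 34, 170×1/10 = 17, 170×6/10 = 102, 170×1/10 = 17.
cat         O        E   (O−E)²/E
O          31       34     0.2647
A           3       17    11.5294
B         113      102     1.1863
AB         23       17     2.1176
Sum = 15.098

15.098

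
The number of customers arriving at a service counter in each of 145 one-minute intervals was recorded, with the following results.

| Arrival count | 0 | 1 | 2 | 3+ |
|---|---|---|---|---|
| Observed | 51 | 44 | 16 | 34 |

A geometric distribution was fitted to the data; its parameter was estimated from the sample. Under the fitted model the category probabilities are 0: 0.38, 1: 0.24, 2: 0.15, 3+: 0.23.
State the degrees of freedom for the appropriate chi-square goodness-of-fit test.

2

There are k = 4 categories and 1 parameter estimated from the data, so df = 4 − 1 − 1 = 2.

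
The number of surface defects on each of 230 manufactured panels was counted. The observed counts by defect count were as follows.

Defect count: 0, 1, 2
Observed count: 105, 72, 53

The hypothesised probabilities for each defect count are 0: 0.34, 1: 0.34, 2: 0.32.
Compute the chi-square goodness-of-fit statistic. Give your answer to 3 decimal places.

Expected counts E_i = n·p_i: 230×0.34 = 78.2, 230×0.34 = 78.2, 230×0.32 = 73.6.
cat         O        E   (O−E)²/E
0         105     78.2     9.1847
1          72     78.2     0.4916
2          53     73.6     5.7658
Sum = 15.442

15.442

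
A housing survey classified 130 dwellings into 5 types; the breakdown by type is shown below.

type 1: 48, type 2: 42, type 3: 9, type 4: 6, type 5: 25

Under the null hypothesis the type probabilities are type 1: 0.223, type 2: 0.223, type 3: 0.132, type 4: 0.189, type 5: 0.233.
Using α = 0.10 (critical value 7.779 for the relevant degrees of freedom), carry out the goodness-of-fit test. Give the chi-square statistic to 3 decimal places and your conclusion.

Expected counts E_i = n·p_i: 130×0.223 = 28.99, 130×0.223 = 28.99, 130×0.132 = 17.16, 130×0.189 = 24.57, 130×0.233 = 30.29.
χ² = (48−28.99)²/28.99 + (42−28.99)²/28.99 + (9−17.16)²/17.16 + (6−24.57)²/24.57 + (25−30.29)²/30.29
   = 12.4657 + 5.8386 + 3.8803 + 14.0352 + 0.9239
Sum = 37.144
df = 4. Since 37.144 > 7.779, we reject H₀.

37.144; reject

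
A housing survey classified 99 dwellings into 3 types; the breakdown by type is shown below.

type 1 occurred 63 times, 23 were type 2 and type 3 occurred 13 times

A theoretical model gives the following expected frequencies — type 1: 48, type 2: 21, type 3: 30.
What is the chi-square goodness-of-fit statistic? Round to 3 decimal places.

type 1: (63 − 48)²/48 = 225/48 = 4.6875
type 2: (23 − 21)²/21 = 4/21 = 0.1905
type 3: (13 − 30)²/30 = 289/30 = 9.6333
Sum = 14.511

14.511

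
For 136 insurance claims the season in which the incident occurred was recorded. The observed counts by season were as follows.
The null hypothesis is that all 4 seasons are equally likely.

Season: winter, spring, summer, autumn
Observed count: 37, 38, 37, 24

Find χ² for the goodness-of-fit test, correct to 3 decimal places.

Under H₀ each category has probability 1/4, so each expected count is 136/4 = 34.
winter: (37 − 34)²/34 = 9/34 = 0.2647
spring: (38 − 34)²/34 = 16/34 = 0.4706
summer: (37 − 34)²/34 = 9/34 = 0.2647
autumn: (24 − 34)²/34 = 100/34 = 2.9412
Sum = 3.941

3.941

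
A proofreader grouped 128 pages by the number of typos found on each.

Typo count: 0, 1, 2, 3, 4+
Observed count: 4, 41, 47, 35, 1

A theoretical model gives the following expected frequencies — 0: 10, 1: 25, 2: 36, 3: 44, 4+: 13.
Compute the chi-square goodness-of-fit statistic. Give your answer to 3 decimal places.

30.119

0: (4 − 10)²/10 = 36/10 = 3.6000
1: (41 − 25)²/25 = 256/25 = 10.2400
2: (47 − 36)²/36 = 121/36 = 3.3611
3: (35 − 44)²/44 = 81/44 = 1.8409
4+: (1 − 13)²/13 = 144/13 = 11.0769
Sum = 30.119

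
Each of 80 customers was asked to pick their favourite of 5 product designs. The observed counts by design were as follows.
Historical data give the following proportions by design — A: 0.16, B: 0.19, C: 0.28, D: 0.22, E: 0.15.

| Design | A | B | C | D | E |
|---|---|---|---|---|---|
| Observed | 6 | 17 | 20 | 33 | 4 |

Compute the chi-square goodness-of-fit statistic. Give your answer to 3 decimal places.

Expected counts E_i = n·p_i: 80×0.16 = 12.8, 80×0.19 = 15.2, 80×0.28 = 22.4, 80×0.22 = 17.6, 80×0.15 = 12.
χ² = (6−12.8)²/12.8 + (17−15.2)²/15.2 + (20−22.4)²/22.4 + (33−17.6)²/17.6 + (4−12)²/12
   = 3.6125 + 0.2132 + 0.2571 + 13.4750 + 5.3333
Sum = 22.891

22.891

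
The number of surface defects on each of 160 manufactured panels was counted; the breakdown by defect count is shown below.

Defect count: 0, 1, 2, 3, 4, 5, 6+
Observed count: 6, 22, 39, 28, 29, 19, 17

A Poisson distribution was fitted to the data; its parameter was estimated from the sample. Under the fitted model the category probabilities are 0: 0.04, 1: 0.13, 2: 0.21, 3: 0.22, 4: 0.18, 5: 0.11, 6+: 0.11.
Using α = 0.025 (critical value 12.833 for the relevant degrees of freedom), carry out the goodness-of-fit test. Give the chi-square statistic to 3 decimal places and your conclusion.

2.568; do not reject

Expected counts E_i = n·p_i: 160×0.04 = 6.4, 160×0.13 = 20.8, 160×0.21 = 33.6, 160×0.22 = 35.2, 160×0.18 = 28.8, 160×0.11 = 17.6, 160×0.11 = 17.6.
χ² = (6−6.4)²/6.4 + (22−20.8)²/20.8 + (39−33.6)²/33.6 + (28−35.2)²/35.2 + (29−28.8)²/28.8 + (19−17.6)²/17.6 + (17−17.6)²/17.6
   = 0.0250 + 0.0692 + 0.8679 + 1.4727 + 0.0014 + 0.1114 + 0.0205
Sum = 2.568
df = 5. Since 2.568 < 12.833, we do not reject H₀.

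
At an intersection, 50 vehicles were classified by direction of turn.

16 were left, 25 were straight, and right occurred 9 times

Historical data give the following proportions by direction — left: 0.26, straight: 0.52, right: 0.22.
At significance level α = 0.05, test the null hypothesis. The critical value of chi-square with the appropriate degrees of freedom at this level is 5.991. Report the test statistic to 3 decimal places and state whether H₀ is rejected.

Expected counts E_i = n·p_i: 50×0.26 = 13, 50×0.52 = 26, 50×0.22 = 11.
left: (16 − 13)²/13 = 9/13 = 0.6923
straight: (25 − 26)²/26 = 1/26 = 0.0385
right: (9 − 11)²/11 = 4/11 = 0.3636
Sum = 1.094
df = 2. Since 1.094 < 5.991, we do not reject H₀.

1.094; do not reject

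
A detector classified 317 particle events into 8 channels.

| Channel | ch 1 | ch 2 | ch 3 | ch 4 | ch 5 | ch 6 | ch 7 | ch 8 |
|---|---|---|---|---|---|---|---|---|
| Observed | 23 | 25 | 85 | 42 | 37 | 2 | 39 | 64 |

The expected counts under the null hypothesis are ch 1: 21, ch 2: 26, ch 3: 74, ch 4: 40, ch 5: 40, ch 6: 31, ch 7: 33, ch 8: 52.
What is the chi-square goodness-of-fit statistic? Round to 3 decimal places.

cat         O        E   (O−E)²/E
ch 1       23       21     0.1905
ch 2       25       26     0.0385
ch 3       85       74     1.6351
ch 4       42       40     0.1000
ch 5       37       40     0.2250
ch 6        2       31    27.1290
ch 7       39       33     1.0909
ch 8       64       52     2.7692
Sum = 33.178

33.178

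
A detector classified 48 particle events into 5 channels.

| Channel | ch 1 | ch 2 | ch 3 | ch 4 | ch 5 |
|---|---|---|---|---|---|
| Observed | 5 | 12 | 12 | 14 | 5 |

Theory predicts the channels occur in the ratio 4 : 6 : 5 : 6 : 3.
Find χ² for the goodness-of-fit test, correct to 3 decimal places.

2.025

Ratio total = 24. Expected counts: 48×4/24 = 8, 48×6/24 = 12, 48×5/24 = 10, 48×6/24 = 12, 48×3/24 = 6.
χ² = (5−8)²/8 + (12−12)²/12 + (12−10)²/10 + (14−12)²/12 + (5−6)²/6
   = 1.1250 + 0.0000 + 0.4000 + 0.3333 + 0.1667
Sum = 2.025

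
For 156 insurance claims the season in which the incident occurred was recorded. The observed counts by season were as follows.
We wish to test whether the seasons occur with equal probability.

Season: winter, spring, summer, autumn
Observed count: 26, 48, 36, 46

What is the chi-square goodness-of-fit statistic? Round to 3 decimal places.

Under H₀ each category has probability 1/4, so each expected count is 156/4 = 39.
χ² = (26−39)²/39 + (48−39)²/39 + (36−39)²/39 + (46−39)²/39
   = 4.3333 + 2.0769 + 0.2308 + 1.2564
Sum = 7.897

7.897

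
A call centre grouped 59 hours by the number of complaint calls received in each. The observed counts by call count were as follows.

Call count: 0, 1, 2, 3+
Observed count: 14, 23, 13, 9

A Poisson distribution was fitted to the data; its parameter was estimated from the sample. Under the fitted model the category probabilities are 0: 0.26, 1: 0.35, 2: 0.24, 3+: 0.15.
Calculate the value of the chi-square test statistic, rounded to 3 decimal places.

Expected counts E_i = n·p_i: 59×0.26 = 15.34, 59×0.35 = 20.65, 59×0.24 = 14.16, 59×0.15 = 8.85.
cat         O        E   (O−E)²/E
0          14    15.34     0.1171
1          23    20.65     0.2674
2          13    14.16     0.0950
3+          9     8.85     0.0025
Sum = 0.482

0.482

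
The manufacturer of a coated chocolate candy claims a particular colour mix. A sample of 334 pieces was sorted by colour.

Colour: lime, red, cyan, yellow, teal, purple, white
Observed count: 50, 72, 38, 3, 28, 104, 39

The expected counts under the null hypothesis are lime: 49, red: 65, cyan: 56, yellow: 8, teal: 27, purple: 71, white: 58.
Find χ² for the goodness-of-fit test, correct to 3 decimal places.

31.284

cat         O        E   (O−E)²/E
lime       50       49     0.0204
red        72       65     0.7538
cyan       38       56     5.7857
yellow      3        8     3.1250
teal       28       27     0.0370
purple    104       71    15.3380
white      39       58     6.2241
Sum = 31.284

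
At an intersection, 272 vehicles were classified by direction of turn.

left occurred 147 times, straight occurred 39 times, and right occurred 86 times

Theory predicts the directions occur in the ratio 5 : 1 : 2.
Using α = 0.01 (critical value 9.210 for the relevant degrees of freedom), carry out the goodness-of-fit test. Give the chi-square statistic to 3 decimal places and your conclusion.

8.612; do not reject

Ratio total = 8. Expected counts: 272×5/8 = 170, 272×1/8 = 34, 272×2/8 = 68.
cat           O        E   (O−E)²/E
left        147      170     3.1118
straight     39       34     0.7353
right        86       68     4.7647
Sum = 8.612
df = 2. Since 8.612 < 9.210, we do not reject H₀.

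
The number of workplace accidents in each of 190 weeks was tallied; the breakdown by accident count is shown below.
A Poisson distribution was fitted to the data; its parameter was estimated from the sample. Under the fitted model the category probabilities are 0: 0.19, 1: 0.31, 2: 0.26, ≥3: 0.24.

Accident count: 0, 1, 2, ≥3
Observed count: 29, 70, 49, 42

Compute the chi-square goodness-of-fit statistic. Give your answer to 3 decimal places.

Expected counts E_i = n·p_i: 190×0.19 = 36.1, 190×0.31 = 58.9, 190×0.26 = 49.4, 190×0.24 = 45.6.
χ² = (29−36.1)²/36.1 + (70−58.9)²/58.9 + (49−49.4)²/49.4 + (42−45.6)²/45.6
   = 1.3964 + 2.0919 + 0.0032 + 0.2842
Sum = 3.776

3.776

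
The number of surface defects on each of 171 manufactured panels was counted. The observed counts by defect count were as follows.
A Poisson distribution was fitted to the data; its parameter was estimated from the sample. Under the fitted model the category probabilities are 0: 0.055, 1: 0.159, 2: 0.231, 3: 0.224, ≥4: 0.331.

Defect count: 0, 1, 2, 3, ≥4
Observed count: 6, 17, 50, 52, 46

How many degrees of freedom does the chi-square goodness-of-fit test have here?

3

There are k = 5 categories and 1 parameter estimated from the data, so df = 5 − 1 − 1 = 3.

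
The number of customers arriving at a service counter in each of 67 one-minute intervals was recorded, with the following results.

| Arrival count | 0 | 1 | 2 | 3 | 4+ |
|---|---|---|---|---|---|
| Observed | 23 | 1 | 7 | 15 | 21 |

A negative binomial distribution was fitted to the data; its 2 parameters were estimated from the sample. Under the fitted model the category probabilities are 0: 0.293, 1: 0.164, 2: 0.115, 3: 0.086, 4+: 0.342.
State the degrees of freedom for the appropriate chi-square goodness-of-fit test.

There are k = 5 categories and 2 parameters estimated from the data, so df = 5 − 1 − 2 = 2.

2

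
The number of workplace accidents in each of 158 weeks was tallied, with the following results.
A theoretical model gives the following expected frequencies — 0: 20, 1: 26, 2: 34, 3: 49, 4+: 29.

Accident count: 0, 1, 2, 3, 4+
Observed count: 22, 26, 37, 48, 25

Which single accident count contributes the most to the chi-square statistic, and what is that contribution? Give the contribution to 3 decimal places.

χ² = (22−20)²/20 + (26−26)²/26 + (37−34)²/34 + (48−49)²/49 + (25−29)²/29
   = 0.2000 + 0.0000 + 0.2647 + 0.0204 + 0.5517
The largest term is for 4+: 0.552.

4+, 0.552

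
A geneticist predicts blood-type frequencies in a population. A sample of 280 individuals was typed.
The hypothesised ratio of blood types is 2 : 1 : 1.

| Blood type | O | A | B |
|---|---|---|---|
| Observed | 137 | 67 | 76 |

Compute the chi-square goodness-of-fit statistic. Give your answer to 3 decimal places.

Ratio total = 4. Expected counts: 280×2/4 = 140, 280×1/4 = 70, 280×1/4 = 70.
O: (137 − 140)²/140 = 9/140 = 0.0643
A: (67 − 70)²/70 = 9/70 = 0.1286
B: (76 − 70)²/70 = 36/70 = 0.5143
Sum = 0.707

0.707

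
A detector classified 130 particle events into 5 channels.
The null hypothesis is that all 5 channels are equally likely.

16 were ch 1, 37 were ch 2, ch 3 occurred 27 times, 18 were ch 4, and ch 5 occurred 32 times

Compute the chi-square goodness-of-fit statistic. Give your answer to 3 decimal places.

Expected count for each of the 5 categories: 130/5 = 26.
ch 1: (16 − 26)²/26 = 100/26 = 3.8462
ch 2: (37 − 26)²/26 = 121/26 = 4.6538
ch 3: (27 − 26)²/26 = 1/26 = 0.0385
ch 4: (18 − 26)²/26 = 64/26 = 2.4615
ch 5: (32 − 26)²/26 = 36/26 = 1.3846
Sum = 12.385

12.385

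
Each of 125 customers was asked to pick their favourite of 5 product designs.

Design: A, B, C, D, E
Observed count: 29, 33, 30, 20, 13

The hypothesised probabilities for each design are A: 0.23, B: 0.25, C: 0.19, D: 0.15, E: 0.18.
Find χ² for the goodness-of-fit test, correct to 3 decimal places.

5.839

Expected counts E_i = n·p_i: 125×0.23 = 28.75, 125×0.25 = 31.25, 125×0.19 = 23.75, 125×0.15 = 18.75, 125×0.18 = 22.5.
cat         O        E   (O−E)²/E
A          29    28.75     0.0022
B          33    31.25     0.0980
C          30    23.75     1.6447
D          20    18.75     0.0833
E          13     22.5     4.0111
Sum = 5.839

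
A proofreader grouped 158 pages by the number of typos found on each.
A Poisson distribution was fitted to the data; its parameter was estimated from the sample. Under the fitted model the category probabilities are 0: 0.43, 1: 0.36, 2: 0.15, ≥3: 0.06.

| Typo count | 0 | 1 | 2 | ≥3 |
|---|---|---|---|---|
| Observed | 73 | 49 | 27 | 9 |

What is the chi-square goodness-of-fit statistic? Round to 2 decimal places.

1.95

Expected counts E_i = n·p_i: 158×0.43 = 67.94, 158×0.36 = 56.88, 158×0.15 = 23.7, 158×0.06 = 9.48.
0: (73 − 67.94)²/67.94 = 25.6036/67.94 = 0.377
1: (49 − 56.88)²/56.88 = 62.0944/56.88 = 1.092
2: (27 − 23.7)²/23.7 = 10.89/23.7 = 0.459
≥3: (9 − 9.48)²/9.48 = 0.2304/9.48 = 0.024
Sum = 1.95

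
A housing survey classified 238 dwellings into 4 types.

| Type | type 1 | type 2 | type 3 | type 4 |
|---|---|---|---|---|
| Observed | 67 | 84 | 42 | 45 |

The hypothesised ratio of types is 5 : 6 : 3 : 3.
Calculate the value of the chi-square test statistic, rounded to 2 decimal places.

Ratio total = 17. Expected counts: 238×5/17 = 70, 238×6/17 = 84, 238×3/17 = 42, 238×3/17 = 42.
type 1: (67 − 70)²/70 = 9/70 = 0.129
type 2: (84 − 84)²/84 = 0/84 = 0.000
type 3: (42 − 42)²/42 = 0/42 = 0.000
type 4: (45 − 42)²/42 = 9/42 = 0.214
Sum = 0.34

0.34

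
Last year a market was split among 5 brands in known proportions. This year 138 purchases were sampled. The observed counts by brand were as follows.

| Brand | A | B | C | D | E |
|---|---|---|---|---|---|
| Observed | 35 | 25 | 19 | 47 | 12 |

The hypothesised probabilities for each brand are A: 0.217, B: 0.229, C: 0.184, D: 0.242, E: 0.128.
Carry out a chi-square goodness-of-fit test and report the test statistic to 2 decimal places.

11.20

Expected counts E_i = n·p_i: 138×0.217 = 29.946, 138×0.229 = 31.602, 138×0.184 = 25.392, 138×0.242 = 33.396, 138×0.128 = 17.664.
cat         O        E   (O−E)²/E
A          35   29.946      0.853
B          25   31.602      1.379
C          19   25.392      1.609
D          47   33.396      5.542
E          12   17.664      1.816
Sum = 11.20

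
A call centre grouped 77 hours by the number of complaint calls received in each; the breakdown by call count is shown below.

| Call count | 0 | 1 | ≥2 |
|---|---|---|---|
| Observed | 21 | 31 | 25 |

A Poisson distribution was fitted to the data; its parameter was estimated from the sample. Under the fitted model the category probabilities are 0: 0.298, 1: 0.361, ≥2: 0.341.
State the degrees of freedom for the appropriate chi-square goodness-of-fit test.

1

There are k = 3 categories and 1 parameter estimated from the data, so df = 3 − 1 − 1 = 1.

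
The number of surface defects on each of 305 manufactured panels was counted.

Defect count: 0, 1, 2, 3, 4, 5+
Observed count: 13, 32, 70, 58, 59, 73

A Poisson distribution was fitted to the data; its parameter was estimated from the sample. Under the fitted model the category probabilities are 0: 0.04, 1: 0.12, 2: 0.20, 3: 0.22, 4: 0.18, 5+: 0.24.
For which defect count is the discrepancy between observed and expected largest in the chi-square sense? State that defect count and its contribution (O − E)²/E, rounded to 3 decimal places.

Expected counts E_i = n·p_i: 305×0.04 = 12.2, 305×0.12 = 36.6, 305×0.20 = 61, 305×0.22 = 67.1, 305×0.18 = 54.9, 305×0.24 = 73.2.
cat         O        E   (O−E)²/E
0          13     12.2     0.0525
1          32     36.6     0.5781
2          70       61     1.3279
3          58     67.1     1.2341
4          59     54.9     0.3062
5+         73     73.2     0.0005
The largest term is for 2: 1.328.

2, 1.328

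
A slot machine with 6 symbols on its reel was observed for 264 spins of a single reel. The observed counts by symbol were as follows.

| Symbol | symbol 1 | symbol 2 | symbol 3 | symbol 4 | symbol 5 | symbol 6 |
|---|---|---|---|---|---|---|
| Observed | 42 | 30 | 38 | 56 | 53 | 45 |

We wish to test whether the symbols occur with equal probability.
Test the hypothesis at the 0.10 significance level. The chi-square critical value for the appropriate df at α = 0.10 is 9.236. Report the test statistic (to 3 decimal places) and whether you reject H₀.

10.500; reject

Under H₀ each category has probability 1/6, so each expected count is 264/6 = 44.
symbol 1: (42 − 44)²/44 = 4/44 = 0.0909
symbol 2: (30 − 44)²/44 = 196/44 = 4.4545
symbol 3: (38 − 44)²/44 = 36/44 = 0.8182
symbol 4: (56 − 44)²/44 = 144/44 = 3.2727
symbol 5: (53 − 44)²/44 = 81/44 = 1.8409
symbol 6: (45 − 44)²/44 = 1/44 = 0.0227
Sum = 10.500
df = 5. Since 10.500 > 9.236, we reject H₀.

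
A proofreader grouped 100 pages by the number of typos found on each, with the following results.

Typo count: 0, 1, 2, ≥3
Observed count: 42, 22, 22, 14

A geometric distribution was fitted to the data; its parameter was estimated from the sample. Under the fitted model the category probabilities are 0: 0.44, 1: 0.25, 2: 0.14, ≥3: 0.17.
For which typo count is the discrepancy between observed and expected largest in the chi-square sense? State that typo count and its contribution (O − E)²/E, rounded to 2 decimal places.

Expected counts E_i = n·p_i: 100×0.44 = 44, 100×0.25 = 25, 100×0.14 = 14, 100×0.17 = 17.
0: (42 − 44)²/44 = 4/44 = 0.091
1: (22 − 25)²/25 = 9/25 = 0.360
2: (22 − 14)²/14 = 64/14 = 4.571
≥3: (14 − 17)²/17 = 9/17 = 0.529
The largest term is for 2: 4.57.

2, 4.57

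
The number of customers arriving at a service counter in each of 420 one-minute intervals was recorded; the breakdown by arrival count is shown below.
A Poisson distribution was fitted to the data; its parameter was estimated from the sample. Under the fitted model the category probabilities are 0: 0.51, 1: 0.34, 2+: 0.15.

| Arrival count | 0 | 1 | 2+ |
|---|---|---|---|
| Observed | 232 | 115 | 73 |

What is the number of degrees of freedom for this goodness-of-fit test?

1

There are k = 3 categories and 1 parameter estimated from the data, so df = 3 − 1 − 1 = 1.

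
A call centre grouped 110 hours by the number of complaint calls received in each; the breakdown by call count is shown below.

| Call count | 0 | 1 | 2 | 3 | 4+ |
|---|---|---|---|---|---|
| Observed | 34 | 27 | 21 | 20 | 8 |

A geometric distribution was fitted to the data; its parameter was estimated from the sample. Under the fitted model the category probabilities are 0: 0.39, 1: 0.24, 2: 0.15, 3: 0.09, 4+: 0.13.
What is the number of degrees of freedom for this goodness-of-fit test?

3

There are k = 5 categories and 1 parameter estimated from the data, so df = 5 − 1 − 1 = 3.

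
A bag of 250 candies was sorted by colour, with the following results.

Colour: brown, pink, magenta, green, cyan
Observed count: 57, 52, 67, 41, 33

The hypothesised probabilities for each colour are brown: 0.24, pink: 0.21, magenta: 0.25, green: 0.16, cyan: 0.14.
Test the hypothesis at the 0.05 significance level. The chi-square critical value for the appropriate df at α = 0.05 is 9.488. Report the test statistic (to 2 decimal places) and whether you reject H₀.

0.62; do not reject

Expected counts E_i = n·p_i: 250×0.24 = 60, 250×0.21 = 52.5, 250×0.25 = 62.5, 250×0.16 = 40, 250×0.14 = 35.
χ² = (57−60)²/60 + (52−52.5)²/52.5 + (67−62.5)²/62.5 + (41−40)²/40 + (33−35)²/35
   = 0.150 + 0.005 + 0.324 + 0.025 + 0.114
Sum = 0.62
df = 4. Since 0.62 < 9.488, we do not reject H₀.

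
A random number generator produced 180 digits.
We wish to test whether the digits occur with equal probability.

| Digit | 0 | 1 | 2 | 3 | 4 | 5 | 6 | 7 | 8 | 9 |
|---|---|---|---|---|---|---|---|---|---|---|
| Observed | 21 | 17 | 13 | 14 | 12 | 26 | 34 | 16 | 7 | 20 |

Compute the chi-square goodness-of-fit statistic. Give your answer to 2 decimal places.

29.78

Expected count for each of the 10 categories: 180/10 = 18.
χ² = (21−18)²/18 + (17−18)²/18 + (13−18)²/18 + (14−18)²/18 + (12−18)²/18 + (26−18)²/18 + (34−18)²/18 + (16−18)²/18 + (7−18)²/18 + (20−18)²/18
   = 0.500 + 0.056 + 1.389 + 0.889 + 2.000 + 3.556 + 14.222 + 0.222 + 6.722 + 0.222
Sum = 29.78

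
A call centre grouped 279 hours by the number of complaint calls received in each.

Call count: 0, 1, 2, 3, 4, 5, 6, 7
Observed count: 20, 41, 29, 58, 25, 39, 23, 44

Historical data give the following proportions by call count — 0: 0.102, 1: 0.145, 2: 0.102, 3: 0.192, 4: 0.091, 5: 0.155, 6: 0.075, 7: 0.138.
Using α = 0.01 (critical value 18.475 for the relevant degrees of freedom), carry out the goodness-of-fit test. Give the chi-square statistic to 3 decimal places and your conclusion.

4.312; do not reject

Expected counts E_i = n·p_i: 279×0.102 = 28.458, 279×0.145 = 40.455, 279×0.102 = 28.458, 279×0.192 = 53.568, 279×0.091 = 25.389, 279×0.155 = 43.245, 279×0.075 = 20.925, 279×0.138 = 38.502.
χ² = (20−28.458)²/28.458 + (41−40.455)²/40.455 + (29−28.458)²/28.458 + (58−53.568)²/53.568 + (25−25.389)²/25.389 + (39−43.245)²/43.245 + (23−20.925)²/20.925 + (44−38.502)²/38.502
   = 2.5138 + 0.0073 + 0.0103 + 0.3667 + 0.0060 + 0.4167 + 0.2058 + 0.7851
Sum = 4.312
df = 7. Since 4.312 < 18.475, we do not reject H₀.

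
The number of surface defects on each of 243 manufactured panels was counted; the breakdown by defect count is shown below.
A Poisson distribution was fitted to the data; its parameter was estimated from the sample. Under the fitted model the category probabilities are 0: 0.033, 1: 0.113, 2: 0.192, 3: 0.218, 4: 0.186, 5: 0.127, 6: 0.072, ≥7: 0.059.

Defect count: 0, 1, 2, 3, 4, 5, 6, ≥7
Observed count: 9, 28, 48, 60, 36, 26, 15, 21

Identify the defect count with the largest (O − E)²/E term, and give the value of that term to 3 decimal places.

Expected counts E_i = n·p_i: 243×0.033 = 8.019, 243×0.113 = 27.459, 243×0.192 = 46.656, 243×0.218 = 52.974, 243×0.186 = 45.198, 243×0.127 = 30.861, 243×0.072 = 17.496, 243×0.059 = 14.337.
cat         O        E   (O−E)²/E
0           9    8.019     0.1200
1          28   27.459     0.0107
2          48   46.656     0.0387
3          60   52.974     0.9319
4          36   45.198     1.8718
5          26   30.861     0.7657
6          15   17.496     0.3561
≥7         21   14.337     3.0966
The largest term is for ≥7: 3.097.

≥7, 3.097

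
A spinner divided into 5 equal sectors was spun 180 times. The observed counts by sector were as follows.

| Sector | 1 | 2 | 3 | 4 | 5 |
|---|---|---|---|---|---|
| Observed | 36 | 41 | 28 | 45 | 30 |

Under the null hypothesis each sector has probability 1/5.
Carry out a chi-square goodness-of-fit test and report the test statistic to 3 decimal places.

Expected count for each of the 5 categories: 180/5 = 36.
cat         O        E   (O−E)²/E
1          36       36     0.0000
2          41       36     0.6944
3          28       36     1.7778
4          45       36     2.2500
5          30       36     1.0000
Sum = 5.722

5.722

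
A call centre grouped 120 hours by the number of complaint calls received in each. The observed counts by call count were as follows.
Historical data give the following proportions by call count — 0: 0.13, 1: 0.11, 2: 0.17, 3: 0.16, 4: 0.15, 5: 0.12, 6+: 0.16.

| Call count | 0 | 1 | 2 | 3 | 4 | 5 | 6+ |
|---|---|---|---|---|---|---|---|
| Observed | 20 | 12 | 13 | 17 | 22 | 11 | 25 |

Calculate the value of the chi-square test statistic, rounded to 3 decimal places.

7.730

Expected counts E_i = n·p_i: 120×0.13 = 15.6, 120×0.11 = 13.2, 120×0.17 = 20.4, 120×0.16 = 19.2, 120×0.15 = 18, 120×0.12 = 14.4, 120×0.16 = 19.2.
cat         O        E   (O−E)²/E
0          20     15.6     1.2410
1          12     13.2     0.1091
2          13     20.4     2.6843
3          17     19.2     0.2521
4          22       18     0.8889
5          11     14.4     0.8028
6+         25     19.2     1.7521
Sum = 7.730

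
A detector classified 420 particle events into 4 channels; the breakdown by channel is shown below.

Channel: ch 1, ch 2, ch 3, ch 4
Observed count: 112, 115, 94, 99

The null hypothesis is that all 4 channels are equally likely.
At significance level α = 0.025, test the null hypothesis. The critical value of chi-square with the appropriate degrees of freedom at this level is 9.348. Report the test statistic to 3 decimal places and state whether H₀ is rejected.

Under H₀ each category has probability 1/4, so each expected count is 420/4 = 105.
ch 1: (112 − 105)²/105 = 49/105 = 0.4667
ch 2: (115 − 105)²/105 = 100/105 = 0.9524
ch 3: (94 − 105)²/105 = 121/105 = 1.1524
ch 4: (99 − 105)²/105 = 36/105 = 0.3429
Sum = 2.914
df = 3. Since 2.914 < 9.348, we do not reject H₀.

2.914; do not reject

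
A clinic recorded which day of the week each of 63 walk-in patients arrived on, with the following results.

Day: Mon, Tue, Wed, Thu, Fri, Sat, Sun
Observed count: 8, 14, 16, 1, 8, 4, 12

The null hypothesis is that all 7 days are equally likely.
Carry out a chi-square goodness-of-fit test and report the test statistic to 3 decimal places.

Under H₀ each category has probability 1/7, so each expected count is 63/7 = 9.
cat         O        E   (O−E)²/E
Mon         8        9     0.1111
Tue        14        9     2.7778
Wed        16        9     5.4444
Thu         1        9     7.1111
Fri         8        9     0.1111
Sat         4        9     2.7778
Sun        12        9     1.0000
Sum = 19.333

19.333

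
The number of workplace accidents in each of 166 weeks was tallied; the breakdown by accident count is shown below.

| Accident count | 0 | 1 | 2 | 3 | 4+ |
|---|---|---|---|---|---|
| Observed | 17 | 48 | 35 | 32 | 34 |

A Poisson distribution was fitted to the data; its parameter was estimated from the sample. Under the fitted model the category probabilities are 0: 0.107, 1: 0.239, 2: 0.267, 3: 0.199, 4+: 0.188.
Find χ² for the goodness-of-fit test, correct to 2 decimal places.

4.02

Expected counts E_i = n·p_i: 166×0.107 = 17.762, 166×0.239 = 39.674, 166×0.267 = 44.322, 166×0.199 = 33.034, 166×0.188 = 31.208.
χ² = (17−17.762)²/17.762 + (48−39.674)²/39.674 + (35−44.322)²/44.322 + (32−33.034)²/33.034 + (34−31.208)²/31.208
   = 0.033 + 1.747 + 1.961 + 0.032 + 0.250
Sum = 4.02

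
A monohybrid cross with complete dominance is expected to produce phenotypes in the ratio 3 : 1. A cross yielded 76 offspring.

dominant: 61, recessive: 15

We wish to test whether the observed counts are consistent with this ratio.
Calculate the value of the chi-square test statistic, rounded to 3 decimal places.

Ratio total = 4. Expected counts: 76×3/4 = 57, 76×1/4 = 19.
χ² = (61−57)²/57 + (15−19)²/19
   = 0.2807 + 0.8421
Sum = 1.123

1.123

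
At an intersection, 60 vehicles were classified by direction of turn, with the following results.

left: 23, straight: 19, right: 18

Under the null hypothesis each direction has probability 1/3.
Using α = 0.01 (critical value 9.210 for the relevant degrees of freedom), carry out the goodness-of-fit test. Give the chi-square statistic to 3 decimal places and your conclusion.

0.700; do not reject

Under H₀ each category has probability 1/3, so each expected count is 60/3 = 20.
χ² = (23−20)²/20 + (19−20)²/20 + (18−20)²/20
   = 0.4500 + 0.0500 + 0.2000
Sum = 0.700
df = 2. Since 0.700 < 9.210, we do not reject H₀.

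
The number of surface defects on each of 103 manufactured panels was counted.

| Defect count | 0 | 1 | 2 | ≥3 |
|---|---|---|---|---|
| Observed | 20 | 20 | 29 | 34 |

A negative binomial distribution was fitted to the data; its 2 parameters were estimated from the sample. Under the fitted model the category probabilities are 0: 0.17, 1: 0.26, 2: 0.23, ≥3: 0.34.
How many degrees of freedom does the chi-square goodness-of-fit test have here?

There are k = 4 categories and 2 parameters estimated from the data, so df = 4 − 1 − 2 = 1.

1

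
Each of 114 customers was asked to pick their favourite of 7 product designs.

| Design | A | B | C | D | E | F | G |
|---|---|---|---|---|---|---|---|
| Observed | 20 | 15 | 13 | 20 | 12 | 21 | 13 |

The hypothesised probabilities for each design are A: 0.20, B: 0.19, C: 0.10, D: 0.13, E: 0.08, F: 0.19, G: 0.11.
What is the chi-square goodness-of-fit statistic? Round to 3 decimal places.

Expected counts E_i = n·p_i: 114×0.20 = 22.8, 114×0.19 = 21.66, 114×0.10 = 11.4, 114×0.13 = 14.82, 114×0.08 = 9.12, 114×0.19 = 21.66, 114×0.11 = 12.54.
cat         O        E   (O−E)²/E
A          20     22.8     0.3439
B          15    21.66     2.0478
C          13     11.4     0.2246
D          20    14.82     1.8106
E          12     9.12     0.9095
F          21    21.66     0.0201
G          13    12.54     0.0169
Sum = 5.373

5.373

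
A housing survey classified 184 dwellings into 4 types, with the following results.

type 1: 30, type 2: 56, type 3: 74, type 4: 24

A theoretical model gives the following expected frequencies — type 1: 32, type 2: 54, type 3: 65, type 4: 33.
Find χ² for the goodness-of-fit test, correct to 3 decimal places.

χ² = (30−32)²/32 + (56−54)²/54 + (74−65)²/65 + (24−33)²/33
   = 0.1250 + 0.0741 + 1.2462 + 2.4545
Sum = 3.900

3.900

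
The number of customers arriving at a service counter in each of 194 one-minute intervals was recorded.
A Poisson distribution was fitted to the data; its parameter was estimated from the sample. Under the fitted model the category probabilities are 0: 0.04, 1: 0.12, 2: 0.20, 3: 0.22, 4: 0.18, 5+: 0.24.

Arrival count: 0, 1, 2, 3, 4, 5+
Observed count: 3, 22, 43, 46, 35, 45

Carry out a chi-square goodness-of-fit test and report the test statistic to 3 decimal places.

3.756

Expected counts E_i = n·p_i: 194×0.04 = 7.76, 194×0.12 = 23.28, 194×0.20 = 38.8, 194×0.22 = 42.68, 194×0.18 = 34.92, 194×0.24 = 46.56.
χ² = (3−7.76)²/7.76 + (22−23.28)²/23.28 + (43−38.8)²/38.8 + (46−42.68)²/42.68 + (35−34.92)²/34.92 + (45−46.56)²/46.56
   = 2.9198 + 0.0704 + 0.4546 + 0.2583 + 0.0002 + 0.0523
Sum = 3.756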